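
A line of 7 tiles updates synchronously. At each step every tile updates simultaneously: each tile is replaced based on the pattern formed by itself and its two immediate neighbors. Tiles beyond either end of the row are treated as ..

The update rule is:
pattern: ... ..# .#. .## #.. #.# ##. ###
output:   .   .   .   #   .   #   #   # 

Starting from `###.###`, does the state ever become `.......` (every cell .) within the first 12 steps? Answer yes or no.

step 1: #######
step 2: #######  (fixed point — unchanged through step 12)
step 12 is #######, still not uniform .

no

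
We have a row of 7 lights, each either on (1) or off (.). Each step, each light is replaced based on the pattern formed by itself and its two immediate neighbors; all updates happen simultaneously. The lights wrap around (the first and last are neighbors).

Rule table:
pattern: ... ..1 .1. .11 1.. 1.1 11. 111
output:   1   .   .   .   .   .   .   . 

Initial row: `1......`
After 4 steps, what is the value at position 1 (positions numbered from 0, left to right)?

..1111.
1......  (repeats step 0; period 2)
step 4: 1......
position 1 holds .

.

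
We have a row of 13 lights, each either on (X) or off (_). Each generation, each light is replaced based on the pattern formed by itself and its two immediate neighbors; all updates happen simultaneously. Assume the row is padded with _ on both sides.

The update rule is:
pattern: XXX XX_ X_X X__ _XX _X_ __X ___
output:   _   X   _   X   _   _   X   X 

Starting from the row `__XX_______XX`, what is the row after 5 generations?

generation 1: XX_XXXXXXXX_X
generation 2: _X________X__
generation 3: X_XXXXXXXX_XX
generation 4: _________X__X
generation 5: XXXXXXXXX_XX_

XXXXXXXXX_XX_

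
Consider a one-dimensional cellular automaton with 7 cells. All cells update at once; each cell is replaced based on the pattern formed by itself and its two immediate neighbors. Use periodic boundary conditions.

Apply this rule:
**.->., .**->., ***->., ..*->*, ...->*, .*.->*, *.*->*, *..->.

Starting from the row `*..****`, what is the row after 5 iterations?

iteration 1: ..*....
iteration 2: ***.***
iteration 3: ...*...
iteration 4: ****.**
iteration 5: ....*..

....*..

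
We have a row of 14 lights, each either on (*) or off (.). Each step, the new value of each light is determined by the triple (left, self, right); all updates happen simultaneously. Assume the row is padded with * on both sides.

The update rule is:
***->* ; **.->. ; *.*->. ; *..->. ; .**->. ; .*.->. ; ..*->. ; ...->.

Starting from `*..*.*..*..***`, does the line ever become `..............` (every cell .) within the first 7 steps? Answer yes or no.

yes

step 1: ............**
step 2: .............*
step 3: ..............
all cells are . at step 3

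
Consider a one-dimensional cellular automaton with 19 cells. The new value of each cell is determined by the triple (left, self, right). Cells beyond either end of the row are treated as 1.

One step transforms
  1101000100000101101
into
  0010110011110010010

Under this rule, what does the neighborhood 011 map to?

0

At position 15 the neighborhood is 011; the next row has 0 there.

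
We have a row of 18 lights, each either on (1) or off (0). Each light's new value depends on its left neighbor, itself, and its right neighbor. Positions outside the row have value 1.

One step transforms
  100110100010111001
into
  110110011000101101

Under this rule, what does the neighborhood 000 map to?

1

At position 8 the neighborhood is 000; the next row has 1 there.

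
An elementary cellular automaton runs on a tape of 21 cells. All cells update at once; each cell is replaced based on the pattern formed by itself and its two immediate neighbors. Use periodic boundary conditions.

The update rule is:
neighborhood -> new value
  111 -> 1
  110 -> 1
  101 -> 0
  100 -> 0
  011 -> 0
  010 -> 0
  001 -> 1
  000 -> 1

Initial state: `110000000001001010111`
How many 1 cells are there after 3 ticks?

13

110111111110010000011
110011111110100111101
110101111110001011100
count of 1: 13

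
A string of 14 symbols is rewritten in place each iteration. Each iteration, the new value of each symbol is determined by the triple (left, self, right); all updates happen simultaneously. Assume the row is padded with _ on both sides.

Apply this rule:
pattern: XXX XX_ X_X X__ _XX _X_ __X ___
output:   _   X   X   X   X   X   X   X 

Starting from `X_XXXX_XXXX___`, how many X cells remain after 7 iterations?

XXX__XXX__XXXX
X_XXXX_XXXX__X
XXX__XXX__XXXX  (repeats iteration 1; period 2)
iteration 7: XXX__XXX__XXXX
count of X: 10

10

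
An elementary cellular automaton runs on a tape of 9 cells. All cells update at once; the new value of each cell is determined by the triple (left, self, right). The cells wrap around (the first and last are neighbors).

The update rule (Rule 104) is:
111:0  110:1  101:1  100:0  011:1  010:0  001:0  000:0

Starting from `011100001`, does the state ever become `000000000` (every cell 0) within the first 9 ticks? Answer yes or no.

110100000
111000000
101000000
010000000
000000000
all cells are 0 at tick 5

yes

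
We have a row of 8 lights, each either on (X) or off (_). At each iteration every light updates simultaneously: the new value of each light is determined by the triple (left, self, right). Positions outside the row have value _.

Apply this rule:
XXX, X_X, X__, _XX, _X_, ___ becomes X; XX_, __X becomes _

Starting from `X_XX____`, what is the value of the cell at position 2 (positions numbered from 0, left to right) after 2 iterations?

XXX_XXXX
XX_XXXX_
position 2 holds _

_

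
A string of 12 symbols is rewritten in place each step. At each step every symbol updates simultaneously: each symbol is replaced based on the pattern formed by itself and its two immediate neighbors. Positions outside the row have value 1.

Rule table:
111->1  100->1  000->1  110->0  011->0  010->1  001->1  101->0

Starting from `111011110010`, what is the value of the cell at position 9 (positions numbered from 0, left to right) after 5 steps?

1

110001101110
101110000100
000101111111
111100111111
111011011111
position 9 holds 1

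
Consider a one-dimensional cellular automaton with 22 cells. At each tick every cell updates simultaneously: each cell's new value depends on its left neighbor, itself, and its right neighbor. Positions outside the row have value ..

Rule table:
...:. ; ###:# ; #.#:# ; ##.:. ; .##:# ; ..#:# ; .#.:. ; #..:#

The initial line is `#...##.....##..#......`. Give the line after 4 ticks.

tick 1: .#.##.#...##.##.#.....
tick 2: #.##.#.#.##.##.#.#....
tick 3: .##.#.#.##.##.#.#.#...
tick 4: ##.#.#.##.##.#.#.#.#..

##.#.#.##.##.#.#.#.#..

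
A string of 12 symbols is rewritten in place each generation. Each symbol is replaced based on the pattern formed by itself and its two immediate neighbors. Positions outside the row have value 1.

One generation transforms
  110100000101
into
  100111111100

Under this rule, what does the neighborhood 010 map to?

1

At position 3 the neighborhood is 010; the next row has 1 there.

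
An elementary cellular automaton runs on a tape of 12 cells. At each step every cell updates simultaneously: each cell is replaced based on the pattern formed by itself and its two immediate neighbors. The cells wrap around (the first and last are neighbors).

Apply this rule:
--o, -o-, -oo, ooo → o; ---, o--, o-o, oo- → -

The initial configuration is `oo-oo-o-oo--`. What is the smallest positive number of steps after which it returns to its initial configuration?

12

step 1: o--o--o-o--o
step 2: --oo-oo-o-oo
step 3: -oo--o--o-o-
step 4: oo--oo-oo-o-
step 5: o--oo--o--o-
step 6: o-oo--oo-oo-
step 7: o-o--oo--o--
step 8: o-o-oo--oo-o
step 9: --o-o--oo--o
step 10: -oo-o-oo--oo
step 11: -o--o-o--oo-
step 12: oo-oo-o-oo--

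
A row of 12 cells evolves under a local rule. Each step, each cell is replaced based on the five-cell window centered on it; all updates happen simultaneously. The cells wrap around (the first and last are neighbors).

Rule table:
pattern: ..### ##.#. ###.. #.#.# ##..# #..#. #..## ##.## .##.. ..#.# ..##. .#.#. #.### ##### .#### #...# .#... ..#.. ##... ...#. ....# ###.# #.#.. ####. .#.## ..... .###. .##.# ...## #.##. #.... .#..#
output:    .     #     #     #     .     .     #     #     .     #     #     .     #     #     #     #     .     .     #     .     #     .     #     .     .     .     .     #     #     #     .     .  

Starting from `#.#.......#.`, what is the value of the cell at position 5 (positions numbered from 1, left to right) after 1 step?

step 1: #.#.....#.#.
position 5 holds .

.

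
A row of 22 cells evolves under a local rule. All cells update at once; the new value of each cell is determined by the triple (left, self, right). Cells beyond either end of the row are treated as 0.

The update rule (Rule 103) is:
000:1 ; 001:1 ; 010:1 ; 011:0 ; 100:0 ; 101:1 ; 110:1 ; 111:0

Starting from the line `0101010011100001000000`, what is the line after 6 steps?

0000000001010101111001

1111110100101111011111
0000011101110001100001
1111100110010110101111
0000101010111011110001
1111111111001100010111
0000000001010101111001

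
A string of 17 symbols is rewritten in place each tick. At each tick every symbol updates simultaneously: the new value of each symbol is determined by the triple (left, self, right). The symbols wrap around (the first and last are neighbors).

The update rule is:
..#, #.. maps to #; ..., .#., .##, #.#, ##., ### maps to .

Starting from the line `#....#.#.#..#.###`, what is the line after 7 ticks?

....#.#.#..#...##

.#..#.....##.....
#.##.#...#..#....
......#.#.##.#..#
#....#........##.
.#..#.#......#...
#.##...#....#.#..
....#.#.#..#...##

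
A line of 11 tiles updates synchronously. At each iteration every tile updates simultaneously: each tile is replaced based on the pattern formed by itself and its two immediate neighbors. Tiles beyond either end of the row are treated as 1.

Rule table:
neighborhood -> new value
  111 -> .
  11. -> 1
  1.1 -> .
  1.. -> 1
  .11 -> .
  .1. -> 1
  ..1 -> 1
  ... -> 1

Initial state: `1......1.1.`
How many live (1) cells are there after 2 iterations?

11111111.1.
.......1.1.
count of 1: 2

2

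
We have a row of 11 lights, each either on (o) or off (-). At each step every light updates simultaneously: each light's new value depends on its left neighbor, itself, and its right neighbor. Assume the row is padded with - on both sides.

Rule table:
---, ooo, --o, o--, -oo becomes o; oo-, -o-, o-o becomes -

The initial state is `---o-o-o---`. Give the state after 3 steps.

o--oooooo-o

ooo-----ooo
oo-ooooooo-
o--oooooo-o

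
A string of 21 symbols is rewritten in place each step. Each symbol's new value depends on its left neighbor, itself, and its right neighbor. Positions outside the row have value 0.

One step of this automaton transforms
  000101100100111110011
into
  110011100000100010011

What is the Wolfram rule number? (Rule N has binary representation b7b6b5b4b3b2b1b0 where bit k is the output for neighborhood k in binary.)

105

position 13: 111 → 0  (bit 7 = 0)
position 6: 110 → 1  (bit 6 = 1)
position 4: 101 → 1  (bit 5 = 1)
position 7: 100 → 0  (bit 4 = 0)
position 5: 011 → 1  (bit 3 = 1)
position 3: 010 → 0  (bit 2 = 0)
position 2: 001 → 0  (bit 1 = 0)
position 0: 000 → 1  (bit 0 = 1)
bits b7..b0 = 01101001 = 105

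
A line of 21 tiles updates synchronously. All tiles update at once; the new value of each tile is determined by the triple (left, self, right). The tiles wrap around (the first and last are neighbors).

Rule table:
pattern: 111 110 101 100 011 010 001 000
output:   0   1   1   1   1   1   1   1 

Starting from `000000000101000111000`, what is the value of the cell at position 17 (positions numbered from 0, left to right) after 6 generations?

111111111111111101111
000000000000000111000
111111111111111101111  (repeats generation 1; period 2)
generation 6: 000000000000000111000
position 17 holds 1

1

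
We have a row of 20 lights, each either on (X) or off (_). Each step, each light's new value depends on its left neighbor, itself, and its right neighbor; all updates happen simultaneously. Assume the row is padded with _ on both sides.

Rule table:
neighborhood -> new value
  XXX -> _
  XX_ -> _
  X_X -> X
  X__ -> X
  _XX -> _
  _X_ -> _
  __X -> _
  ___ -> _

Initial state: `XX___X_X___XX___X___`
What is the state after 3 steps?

____X___X_X____X___X

step 1: __X___X_X____X___X__
step 2: ___X___X_X____X___X_
step 3: ____X___X_X____X___X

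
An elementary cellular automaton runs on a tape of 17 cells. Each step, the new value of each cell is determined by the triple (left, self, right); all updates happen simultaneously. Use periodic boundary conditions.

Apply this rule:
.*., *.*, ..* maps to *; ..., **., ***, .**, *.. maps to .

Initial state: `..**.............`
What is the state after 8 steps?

...........**....

.*...............
**...............
................*
...............**
..............*..
.............**..
............*....
...........**....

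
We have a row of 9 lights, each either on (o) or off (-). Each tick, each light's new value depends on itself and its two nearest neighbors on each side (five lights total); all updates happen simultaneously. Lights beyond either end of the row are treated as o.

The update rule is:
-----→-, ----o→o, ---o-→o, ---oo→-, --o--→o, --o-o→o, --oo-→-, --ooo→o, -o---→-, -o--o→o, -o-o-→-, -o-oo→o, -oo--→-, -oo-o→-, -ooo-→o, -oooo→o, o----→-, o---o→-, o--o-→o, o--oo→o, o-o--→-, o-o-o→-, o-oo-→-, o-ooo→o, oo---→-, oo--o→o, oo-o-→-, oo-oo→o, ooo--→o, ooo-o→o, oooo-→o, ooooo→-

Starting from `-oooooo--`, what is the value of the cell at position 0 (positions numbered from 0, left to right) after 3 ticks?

ooo--oooo
-oooooo--  (repeats tick 0; period 2)
tick 3: ooo--oooo
position 0 holds o

o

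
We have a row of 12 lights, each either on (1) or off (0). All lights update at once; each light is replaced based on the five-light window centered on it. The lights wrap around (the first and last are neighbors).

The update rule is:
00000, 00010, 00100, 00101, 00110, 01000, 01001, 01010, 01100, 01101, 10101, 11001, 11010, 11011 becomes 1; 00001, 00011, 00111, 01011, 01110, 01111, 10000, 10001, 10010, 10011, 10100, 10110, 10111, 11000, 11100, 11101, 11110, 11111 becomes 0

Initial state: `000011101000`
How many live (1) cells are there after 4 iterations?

7

iteration 1: 110000010101
iteration 2: 000010111100
iteration 3: 110110000000
iteration 4: 111010011100
count of 1: 7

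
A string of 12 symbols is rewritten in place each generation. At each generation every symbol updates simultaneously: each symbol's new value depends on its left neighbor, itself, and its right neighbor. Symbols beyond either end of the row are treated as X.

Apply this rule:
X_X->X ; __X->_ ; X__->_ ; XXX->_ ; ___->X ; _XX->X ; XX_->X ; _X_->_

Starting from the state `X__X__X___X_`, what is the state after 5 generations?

___X___X____

X_______X__X
X_XXXXX____X
XXX___X_XX_X
__X_X__XXXXX
___X___X____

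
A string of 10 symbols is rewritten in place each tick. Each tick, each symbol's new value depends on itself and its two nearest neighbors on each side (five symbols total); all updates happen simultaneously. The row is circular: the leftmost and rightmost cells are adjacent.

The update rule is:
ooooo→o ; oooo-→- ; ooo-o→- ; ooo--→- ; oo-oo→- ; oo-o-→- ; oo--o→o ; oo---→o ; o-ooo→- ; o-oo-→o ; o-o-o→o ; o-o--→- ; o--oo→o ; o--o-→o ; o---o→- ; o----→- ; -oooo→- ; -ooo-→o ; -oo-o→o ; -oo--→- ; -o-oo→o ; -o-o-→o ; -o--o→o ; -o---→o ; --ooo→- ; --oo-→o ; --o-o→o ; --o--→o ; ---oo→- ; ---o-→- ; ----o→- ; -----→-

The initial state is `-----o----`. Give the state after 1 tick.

-----oo---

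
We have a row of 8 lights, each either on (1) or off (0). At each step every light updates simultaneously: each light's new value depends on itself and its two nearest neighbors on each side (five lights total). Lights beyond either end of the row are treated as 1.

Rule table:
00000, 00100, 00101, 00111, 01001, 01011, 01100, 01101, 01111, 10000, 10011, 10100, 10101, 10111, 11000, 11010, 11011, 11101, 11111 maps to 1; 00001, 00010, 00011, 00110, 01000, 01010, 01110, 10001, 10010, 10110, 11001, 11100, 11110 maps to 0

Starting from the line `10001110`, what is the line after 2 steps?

step 1: 01001011
step 2: 11101111

11101111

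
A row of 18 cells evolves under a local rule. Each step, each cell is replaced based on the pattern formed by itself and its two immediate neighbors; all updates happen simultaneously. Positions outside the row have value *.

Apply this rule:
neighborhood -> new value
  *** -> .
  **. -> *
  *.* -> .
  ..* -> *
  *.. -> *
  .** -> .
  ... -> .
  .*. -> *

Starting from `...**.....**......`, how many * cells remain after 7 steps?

9

*.*.**...*.**....*
*.*..**.**..**..*.
*.***.*..***.****.
*...*.***..*....*.
**.**...*****..**.
.*..**.*....***.*.
.***.*.**..*..*.*.
count of *: 9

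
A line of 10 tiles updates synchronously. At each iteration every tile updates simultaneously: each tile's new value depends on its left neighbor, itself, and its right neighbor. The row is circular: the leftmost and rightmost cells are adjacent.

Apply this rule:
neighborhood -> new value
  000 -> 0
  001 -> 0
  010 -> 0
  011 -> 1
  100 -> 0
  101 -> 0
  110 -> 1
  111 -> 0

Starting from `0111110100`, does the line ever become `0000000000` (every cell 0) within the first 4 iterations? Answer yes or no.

0100010000
0000000000
all cells are 0 at iteration 2

yes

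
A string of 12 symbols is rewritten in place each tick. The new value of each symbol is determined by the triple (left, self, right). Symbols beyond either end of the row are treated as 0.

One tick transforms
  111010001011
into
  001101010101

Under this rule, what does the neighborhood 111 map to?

At position 1 the neighborhood is 111; the next row has 0 there.

0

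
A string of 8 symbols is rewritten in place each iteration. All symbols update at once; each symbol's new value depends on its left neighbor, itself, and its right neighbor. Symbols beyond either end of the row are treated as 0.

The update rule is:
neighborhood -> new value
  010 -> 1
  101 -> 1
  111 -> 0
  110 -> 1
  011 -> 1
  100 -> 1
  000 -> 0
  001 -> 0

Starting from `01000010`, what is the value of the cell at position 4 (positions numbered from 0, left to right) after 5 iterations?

0

01100011
01110011
01011011
01111111
01000001
position 4 holds 0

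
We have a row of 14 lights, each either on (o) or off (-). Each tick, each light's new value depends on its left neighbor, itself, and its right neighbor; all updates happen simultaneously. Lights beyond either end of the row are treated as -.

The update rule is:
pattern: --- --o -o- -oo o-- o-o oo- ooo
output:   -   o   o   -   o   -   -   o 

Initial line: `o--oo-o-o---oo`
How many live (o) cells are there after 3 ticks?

6

tick 1: ooo---o-oo-o--
tick 2: -o-o-oo----oo-
tick 3: oo-o---o--o--o
count of o: 6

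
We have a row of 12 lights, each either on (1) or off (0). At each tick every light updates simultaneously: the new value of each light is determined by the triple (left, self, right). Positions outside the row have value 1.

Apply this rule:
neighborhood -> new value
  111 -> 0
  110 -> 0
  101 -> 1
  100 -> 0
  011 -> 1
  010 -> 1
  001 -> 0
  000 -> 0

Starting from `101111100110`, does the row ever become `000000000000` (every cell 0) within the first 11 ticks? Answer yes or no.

tick 1: 011000000101
tick 2: 110000000111
tick 3: 000000000100
tick 4: 000000000100  (fixed point — unchanged through tick 11)
tick 11 is 000000000100, still not uniform 0

no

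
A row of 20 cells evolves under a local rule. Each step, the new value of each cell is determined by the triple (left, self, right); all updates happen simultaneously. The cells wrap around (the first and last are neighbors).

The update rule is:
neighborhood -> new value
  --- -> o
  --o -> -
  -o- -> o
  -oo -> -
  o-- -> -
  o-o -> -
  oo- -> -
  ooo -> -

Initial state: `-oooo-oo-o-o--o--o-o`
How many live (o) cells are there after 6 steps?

12

step 1: ---------o-o--o--o-o
step 2: -ooooooo-o-o--o--o-o
step 3: ---------o-o--o--o-o  (repeats step 1; period 2)
step 6: -ooooooo-o-o--o--o-o
count of o: 12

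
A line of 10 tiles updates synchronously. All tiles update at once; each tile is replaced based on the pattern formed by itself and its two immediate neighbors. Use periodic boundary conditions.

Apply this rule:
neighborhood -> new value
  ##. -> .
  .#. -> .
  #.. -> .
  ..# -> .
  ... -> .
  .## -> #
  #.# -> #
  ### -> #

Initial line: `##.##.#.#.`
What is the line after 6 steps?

step 1: #.##.#.#.#
step 2: .##.#.#.##
step 3: ##.#.#.##.
step 4: #.#.#.##.#
step 5: .#.#.##.##
step 6: #.#.##.##.

#.#.##.##.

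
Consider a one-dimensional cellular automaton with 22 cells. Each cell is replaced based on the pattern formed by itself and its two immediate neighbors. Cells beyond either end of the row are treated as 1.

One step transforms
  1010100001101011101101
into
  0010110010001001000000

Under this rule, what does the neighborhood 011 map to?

At position 9 the neighborhood is 011; the next row has 0 there.

0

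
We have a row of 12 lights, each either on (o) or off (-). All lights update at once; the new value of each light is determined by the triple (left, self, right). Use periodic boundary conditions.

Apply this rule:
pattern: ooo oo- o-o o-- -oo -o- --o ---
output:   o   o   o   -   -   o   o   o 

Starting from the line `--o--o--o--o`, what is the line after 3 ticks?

-oo-oo-oo-oo
o-oo-oo-oo-o
oo-oo-oo-oo-

oo-oo-oo-oo-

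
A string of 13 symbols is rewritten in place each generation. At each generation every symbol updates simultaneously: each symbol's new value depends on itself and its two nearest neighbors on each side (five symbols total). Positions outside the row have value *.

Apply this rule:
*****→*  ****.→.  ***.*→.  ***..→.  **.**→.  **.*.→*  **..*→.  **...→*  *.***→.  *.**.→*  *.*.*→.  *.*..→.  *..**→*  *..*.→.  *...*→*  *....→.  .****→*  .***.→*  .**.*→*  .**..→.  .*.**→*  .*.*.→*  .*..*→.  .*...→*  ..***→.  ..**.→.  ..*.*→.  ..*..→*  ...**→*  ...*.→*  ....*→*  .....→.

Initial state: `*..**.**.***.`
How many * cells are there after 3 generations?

9

generation 1: ..*.*.**..*..
generation 2: ...*.**...*.*
generation 3: ***.**.***.*.
count of *: 9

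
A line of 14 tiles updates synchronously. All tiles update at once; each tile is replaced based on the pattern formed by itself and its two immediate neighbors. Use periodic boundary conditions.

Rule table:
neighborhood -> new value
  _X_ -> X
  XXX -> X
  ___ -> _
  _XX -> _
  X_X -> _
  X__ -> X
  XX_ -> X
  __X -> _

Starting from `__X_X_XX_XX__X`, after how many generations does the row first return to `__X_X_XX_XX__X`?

X_X_X__X__XX_X
X_X_XX_XX__X__
X_X__X__XX_XX_
X_XX_XX__X__X_
X__X__XX_XX_X_
XX_XX__X__X_X_
_X__XX_XX_X_X_
_XX__X__X_X_XX
__XX_XX_X_X__X
X__X__X_X_XX_X
XX_XX_X_X__X__
_X__X_X_XX_XX_
_XX_X_X__X__XX
__X_X_XX_XX__X

14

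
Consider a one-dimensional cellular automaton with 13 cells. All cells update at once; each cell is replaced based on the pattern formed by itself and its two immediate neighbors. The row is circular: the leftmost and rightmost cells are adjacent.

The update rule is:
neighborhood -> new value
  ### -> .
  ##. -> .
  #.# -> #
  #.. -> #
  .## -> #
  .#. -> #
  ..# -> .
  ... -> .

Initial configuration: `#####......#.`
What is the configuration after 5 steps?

#.####...#.##

step 1: #....#.....##
step 2: .#...##....#.
step 3: .##..#.#...##
step 4: ##.#.####..#.
step 5: #.####...#.##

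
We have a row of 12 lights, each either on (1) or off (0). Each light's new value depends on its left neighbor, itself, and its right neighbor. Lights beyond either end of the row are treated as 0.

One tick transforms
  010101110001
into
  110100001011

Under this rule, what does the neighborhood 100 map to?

At position 8 the neighborhood is 100; the next row has 1 there.

1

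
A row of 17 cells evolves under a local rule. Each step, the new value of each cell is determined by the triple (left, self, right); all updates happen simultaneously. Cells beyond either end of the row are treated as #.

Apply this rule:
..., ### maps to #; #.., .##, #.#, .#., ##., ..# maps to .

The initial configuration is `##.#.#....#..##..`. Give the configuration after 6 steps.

step 1: #......##........
step 2: ..####....######.
step 3: ...##..##..####..
step 4: .#..........##...
step 5: ...########....#.
step 6: .#..######..##...

.#..######..##...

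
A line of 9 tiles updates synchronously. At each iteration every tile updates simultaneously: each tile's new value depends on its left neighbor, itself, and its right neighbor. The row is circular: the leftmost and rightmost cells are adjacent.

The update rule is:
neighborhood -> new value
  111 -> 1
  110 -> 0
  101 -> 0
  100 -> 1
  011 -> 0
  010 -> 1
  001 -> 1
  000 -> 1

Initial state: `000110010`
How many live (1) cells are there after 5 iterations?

5

111001111
110110111
100000011
011111101
001111001
count of 1: 5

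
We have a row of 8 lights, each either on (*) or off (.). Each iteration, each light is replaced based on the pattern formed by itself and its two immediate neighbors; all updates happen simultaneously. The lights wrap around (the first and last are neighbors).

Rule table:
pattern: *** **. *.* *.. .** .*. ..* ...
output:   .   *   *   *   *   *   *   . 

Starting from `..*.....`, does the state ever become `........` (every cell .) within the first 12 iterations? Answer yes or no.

no

iteration 1: .***....
iteration 2: **.**...
iteration 3: ******.*
iteration 4: .....***
iteration 5: *...**.*
iteration 6: **.*****
iteration 7: .***....  (repeats iteration 1; period 6)
iteration 12: **.*****
iteration 12 is **.*****, still not uniform .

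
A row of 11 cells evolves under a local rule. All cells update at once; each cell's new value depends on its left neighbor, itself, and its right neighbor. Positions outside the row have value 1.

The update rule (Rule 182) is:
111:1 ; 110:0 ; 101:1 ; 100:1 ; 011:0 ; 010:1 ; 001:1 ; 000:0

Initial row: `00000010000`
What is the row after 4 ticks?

11111110110

tick 1: 10000111001
tick 2: 01001010110
tick 3: 11111111001
tick 4: 11111110110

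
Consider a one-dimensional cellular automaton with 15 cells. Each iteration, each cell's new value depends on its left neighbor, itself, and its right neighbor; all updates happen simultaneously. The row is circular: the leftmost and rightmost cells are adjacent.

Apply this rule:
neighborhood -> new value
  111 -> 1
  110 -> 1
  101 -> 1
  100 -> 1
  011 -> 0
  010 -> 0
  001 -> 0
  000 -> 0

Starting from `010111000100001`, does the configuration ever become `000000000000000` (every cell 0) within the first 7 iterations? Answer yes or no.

101011100010000
010101110001000
001010111000100
000101011100010
000010101110001
100001010111000
010000101011100
iteration 7 is 010000101011100, still not uniform 0

no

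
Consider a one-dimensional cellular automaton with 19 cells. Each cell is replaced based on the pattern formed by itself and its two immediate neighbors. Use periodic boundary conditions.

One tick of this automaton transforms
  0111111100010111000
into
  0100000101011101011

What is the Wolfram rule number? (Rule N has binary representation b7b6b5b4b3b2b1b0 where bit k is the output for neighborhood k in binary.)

position 2: 111 → 0  (bit 7 = 0)
position 7: 110 → 1  (bit 6 = 1)
position 12: 101 → 1  (bit 5 = 1)
position 8: 100 → 0  (bit 4 = 0)
position 1: 011 → 1  (bit 3 = 1)
position 11: 010 → 1  (bit 2 = 1)
position 0: 001 → 0  (bit 1 = 0)
position 9: 000 → 1  (bit 0 = 1)
bits b7..b0 = 01101101 = 109

109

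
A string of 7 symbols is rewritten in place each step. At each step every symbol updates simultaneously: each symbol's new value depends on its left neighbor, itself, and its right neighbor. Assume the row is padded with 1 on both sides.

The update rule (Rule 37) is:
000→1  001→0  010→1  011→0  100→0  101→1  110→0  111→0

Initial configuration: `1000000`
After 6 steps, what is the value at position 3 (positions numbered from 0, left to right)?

0

0011110
0000001
0111100
1000000  (repeats step 0; period 4)
step 6: 0000001
position 3 holds 0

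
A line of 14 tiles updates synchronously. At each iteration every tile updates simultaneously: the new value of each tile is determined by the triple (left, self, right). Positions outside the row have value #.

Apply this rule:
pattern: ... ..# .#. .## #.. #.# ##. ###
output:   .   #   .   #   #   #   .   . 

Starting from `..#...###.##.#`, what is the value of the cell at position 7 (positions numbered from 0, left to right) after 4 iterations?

iteration 1: ##.#.##..##.##
iteration 2: ..#.##.###.##.
iteration 3: ##.##.##..##.#
iteration 4: ..##.##.###.##
position 7 holds .

.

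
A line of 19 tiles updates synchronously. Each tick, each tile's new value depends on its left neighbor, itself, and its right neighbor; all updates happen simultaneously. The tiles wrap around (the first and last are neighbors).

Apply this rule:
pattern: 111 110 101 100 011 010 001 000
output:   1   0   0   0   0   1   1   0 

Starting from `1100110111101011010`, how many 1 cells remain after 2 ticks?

7

tick 1: 0001000011001000010
tick 2: 0011000100011000110
count of 1: 7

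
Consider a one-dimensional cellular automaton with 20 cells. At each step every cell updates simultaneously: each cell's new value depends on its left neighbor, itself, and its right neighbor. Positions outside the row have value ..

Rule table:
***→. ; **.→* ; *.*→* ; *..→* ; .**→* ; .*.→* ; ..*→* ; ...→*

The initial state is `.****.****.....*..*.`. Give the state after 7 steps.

step 1: **..***..***********
step 2: *****.****.........*
step 3: *...***..***********
step 4: *****.****.........*  (repeats step 2; period 2)
step 7: *...***..***********

*...***..***********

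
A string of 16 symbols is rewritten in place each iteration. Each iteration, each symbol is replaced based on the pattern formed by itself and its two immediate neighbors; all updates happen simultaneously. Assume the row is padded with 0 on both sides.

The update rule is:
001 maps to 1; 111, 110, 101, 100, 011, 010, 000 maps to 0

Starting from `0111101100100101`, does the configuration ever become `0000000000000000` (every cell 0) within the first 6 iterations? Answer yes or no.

iteration 1: 1000000001001000
iteration 2: 0000000010010000
iteration 3: 0000000100100000
iteration 4: 0000001001000000
iteration 5: 0000010010000000
iteration 6: 0000100100000000
iteration 6 is 0000100100000000, still not uniform 0

no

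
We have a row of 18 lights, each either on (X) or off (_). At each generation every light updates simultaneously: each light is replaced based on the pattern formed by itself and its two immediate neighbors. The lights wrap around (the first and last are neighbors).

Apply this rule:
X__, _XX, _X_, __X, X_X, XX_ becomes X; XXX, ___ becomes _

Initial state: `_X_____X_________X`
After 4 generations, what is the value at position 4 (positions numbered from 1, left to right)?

_

generation 1: XXX___XXX_______XX
generation 2: __XX_XX_XX_____XX_
generation 3: _XXXXXXXXXX___XXXX
generation 4: XX________XX_XX__X
position 4 holds _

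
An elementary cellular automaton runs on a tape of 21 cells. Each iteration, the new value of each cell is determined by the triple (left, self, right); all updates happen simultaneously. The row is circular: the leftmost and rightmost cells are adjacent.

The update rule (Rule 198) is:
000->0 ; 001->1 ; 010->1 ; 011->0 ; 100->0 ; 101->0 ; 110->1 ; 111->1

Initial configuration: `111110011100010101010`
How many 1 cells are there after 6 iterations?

011110101100110101010
101110100101010101010
100110101101010101010
101010100101010101010
101010101101010101010
101010100101010101010
count of 1: 10

10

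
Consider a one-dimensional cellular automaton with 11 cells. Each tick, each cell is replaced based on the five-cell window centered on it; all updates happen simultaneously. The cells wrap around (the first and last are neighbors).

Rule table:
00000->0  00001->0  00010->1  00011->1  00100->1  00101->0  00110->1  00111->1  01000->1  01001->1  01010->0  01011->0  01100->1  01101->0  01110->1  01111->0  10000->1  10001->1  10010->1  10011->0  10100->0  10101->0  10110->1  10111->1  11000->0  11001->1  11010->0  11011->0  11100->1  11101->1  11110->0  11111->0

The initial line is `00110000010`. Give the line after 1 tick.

11110100111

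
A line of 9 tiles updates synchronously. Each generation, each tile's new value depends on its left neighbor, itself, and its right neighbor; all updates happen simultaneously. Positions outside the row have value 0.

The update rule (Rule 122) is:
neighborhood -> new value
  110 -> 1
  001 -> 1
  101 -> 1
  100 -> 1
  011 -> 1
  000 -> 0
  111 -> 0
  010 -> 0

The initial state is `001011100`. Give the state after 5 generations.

generation 1: 010110110
generation 2: 101111111
generation 3: 011000001
generation 4: 111100010
generation 5: 100110101

100110101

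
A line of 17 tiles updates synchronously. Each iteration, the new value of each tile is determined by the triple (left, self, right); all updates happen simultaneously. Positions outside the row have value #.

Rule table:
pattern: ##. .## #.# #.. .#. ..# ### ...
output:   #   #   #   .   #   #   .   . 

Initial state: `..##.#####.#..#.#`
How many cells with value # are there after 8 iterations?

.#####...###.####
##...#..##.###...
.#..##.#####.#..#
##.#####...###.##
.###...#..##.###.
##.#..##.#####.##
.###.#####...###.
##.###...#..##.##
count of #: 10

10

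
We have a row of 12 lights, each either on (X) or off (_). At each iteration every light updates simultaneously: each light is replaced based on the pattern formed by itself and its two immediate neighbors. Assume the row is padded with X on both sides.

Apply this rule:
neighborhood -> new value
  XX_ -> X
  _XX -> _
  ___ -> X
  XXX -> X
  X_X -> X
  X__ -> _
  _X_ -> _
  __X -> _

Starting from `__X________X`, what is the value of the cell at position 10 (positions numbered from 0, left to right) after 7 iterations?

____XXXXXX__
_XX__XXXXX__
X_X___XXXX__
XX__X__XXX__
XX______XX__
XX_XXXX__X__
XXX_XXX_____
position 10 holds _

_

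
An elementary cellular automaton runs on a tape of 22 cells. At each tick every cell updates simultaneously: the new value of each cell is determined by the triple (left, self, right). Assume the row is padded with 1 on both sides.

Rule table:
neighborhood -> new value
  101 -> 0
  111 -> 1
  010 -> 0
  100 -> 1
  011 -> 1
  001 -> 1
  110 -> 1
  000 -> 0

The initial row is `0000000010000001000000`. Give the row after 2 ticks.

1100001000100100010011

1000000101000010100001
1100001000100100010011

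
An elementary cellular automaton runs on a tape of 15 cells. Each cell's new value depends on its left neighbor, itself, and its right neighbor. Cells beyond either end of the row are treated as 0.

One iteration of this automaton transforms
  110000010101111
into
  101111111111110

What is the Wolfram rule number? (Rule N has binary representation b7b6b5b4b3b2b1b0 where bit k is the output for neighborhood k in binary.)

191

position 12: 111 → 1  (bit 7 = 1)
position 1: 110 → 0  (bit 6 = 0)
position 8: 101 → 1  (bit 5 = 1)
position 2: 100 → 1  (bit 4 = 1)
position 0: 011 → 1  (bit 3 = 1)
position 7: 010 → 1  (bit 2 = 1)
position 6: 001 → 1  (bit 1 = 1)
position 3: 000 → 1  (bit 0 = 1)
bits b7..b0 = 10111111 = 191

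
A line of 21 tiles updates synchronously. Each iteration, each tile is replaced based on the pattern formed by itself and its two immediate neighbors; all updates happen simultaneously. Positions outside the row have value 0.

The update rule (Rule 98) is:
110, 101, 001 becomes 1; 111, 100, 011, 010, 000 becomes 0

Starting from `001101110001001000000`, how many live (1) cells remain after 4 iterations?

5

010110010010010000000
101010100100100000000
010101001001000000000
101010010010000000000
count of 1: 5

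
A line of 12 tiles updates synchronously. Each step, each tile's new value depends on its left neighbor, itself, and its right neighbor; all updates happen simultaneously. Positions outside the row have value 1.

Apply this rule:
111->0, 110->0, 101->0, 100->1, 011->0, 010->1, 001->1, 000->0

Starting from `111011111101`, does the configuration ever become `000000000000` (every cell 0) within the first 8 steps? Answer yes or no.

yes

000000000000
all cells are 0 at step 1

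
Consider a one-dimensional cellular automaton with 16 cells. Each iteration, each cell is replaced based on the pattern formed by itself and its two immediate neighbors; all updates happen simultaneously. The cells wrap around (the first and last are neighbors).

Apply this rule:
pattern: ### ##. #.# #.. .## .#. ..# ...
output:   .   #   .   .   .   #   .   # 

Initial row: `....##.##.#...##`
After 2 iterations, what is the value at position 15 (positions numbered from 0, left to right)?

.##..#..#.#.#..#
..#..#..#.#.#..#
position 15 holds #

#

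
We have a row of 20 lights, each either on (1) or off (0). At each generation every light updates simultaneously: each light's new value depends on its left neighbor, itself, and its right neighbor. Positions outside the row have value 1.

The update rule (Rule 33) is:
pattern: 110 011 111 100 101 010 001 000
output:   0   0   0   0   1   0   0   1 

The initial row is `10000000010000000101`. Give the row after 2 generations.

00000000010000000001

00111111000111110010
00000000010000000001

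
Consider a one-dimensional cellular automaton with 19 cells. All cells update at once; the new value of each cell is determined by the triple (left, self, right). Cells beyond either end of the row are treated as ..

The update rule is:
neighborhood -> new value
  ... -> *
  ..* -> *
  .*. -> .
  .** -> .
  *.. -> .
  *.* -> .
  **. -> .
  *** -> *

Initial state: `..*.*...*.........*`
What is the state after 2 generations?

**....**..********.
...***...*.******..

...***...*.******..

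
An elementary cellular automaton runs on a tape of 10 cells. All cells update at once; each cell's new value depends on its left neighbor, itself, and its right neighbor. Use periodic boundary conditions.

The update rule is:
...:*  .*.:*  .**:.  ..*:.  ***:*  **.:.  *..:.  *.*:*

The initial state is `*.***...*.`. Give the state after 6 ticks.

**.*..*.**
*.**..**.*
.*......*.
.*.****.*.
.**.**.**.
...*..*...

...*..*...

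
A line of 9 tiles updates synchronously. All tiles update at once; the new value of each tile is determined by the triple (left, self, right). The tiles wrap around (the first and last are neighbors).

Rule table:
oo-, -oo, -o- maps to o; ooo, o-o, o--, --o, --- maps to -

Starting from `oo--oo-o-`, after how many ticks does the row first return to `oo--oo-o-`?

1

oo--oo-o-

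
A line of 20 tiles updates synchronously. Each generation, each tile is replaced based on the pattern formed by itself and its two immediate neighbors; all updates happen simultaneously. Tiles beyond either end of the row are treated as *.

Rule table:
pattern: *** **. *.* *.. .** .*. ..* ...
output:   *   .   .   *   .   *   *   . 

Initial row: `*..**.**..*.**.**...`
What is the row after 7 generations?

generation 1: .**.....***......*.*
generation 2: ...*...*.*.*....**..
generation 3: *.***.**.*.**..*..**
generation 4: ...*.....*...*****.*
generation 5: *.***...***.*.***...
generation 6: ...*.*.*.*..*..*.*.*
generation 7: *.**.*.*.*******.*..

*.**.*.*.*******.*..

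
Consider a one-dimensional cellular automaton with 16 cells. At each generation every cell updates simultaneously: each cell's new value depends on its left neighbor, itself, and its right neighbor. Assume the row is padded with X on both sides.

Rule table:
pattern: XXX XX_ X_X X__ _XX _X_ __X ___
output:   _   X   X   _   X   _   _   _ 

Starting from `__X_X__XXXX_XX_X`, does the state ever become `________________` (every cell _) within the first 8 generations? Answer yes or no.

___X___X__XXXXXX
__________X_____
________________
all cells are _ at generation 3

yes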